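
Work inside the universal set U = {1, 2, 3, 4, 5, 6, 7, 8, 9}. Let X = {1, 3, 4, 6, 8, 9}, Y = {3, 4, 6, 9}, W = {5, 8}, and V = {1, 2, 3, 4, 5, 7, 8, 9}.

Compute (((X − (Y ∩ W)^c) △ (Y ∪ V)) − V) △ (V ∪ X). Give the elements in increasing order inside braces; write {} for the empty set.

Y ∩ W = {}
(Y ∩ W)^c = {1, 2, 3, 4, 5, 6, 7, 8, 9}
X − (Y ∩ W)^c = {}
Y ∪ V = {1, 2, 3, 4, 5, 6, 7, 8, 9}
(X − (Y ∩ W)^c) △ (Y ∪ V) = {1, 2, 3, 4, 5, 6, 7, 8, 9}
((X − (Y ∩ W)^c) △ (Y ∪ V)) − V = {6}
V ∪ X = {1, 2, 3, 4, 5, 6, 7, 8, 9}
(((X − (Y ∩ W)^c) △ (Y ∪ V)) − V) △ (V ∪ X) = {1, 2, 3, 4, 5, 7, 8, 9}

{1, 2, 3, 4, 5, 7, 8, 9}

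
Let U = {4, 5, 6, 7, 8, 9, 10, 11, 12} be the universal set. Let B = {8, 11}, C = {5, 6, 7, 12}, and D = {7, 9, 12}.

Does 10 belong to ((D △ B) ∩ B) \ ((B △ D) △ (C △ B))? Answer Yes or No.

No

10 ∉ D and 10 ∉ B, so 10 ∉ D △ B
10 ∉ (D △ B) and 10 ∉ B, so 10 ∉ (D △ B) ∩ B
10 ∉ B and 10 ∉ D, so 10 ∉ B △ D
10 ∉ C and 10 ∉ B, so 10 ∉ C △ B
10 ∉ (B △ D) and 10 ∉ (C △ B), so 10 ∉ (B △ D) △ (C △ B)
10 ∉ ((D △ B) ∩ B) and 10 ∉ ((B △ D) △ (C △ B)), so 10 ∉ ((D △ B) ∩ B) \ ((B △ D) △ (C △ B))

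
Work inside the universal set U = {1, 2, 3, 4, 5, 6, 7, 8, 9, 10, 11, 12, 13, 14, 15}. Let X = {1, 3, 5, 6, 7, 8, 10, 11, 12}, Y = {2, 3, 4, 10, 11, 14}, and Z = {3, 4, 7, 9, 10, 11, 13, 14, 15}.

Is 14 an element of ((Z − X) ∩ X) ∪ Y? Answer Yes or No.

Yes

14 ∈ Z and 14 ∉ X, so 14 ∈ Z − X
14 ∈ (Z − X) and 14 ∉ X, so 14 ∉ (Z − X) ∩ X
14 ∉ ((Z − X) ∩ X) and 14 ∈ Y, so 14 ∈ ((Z − X) ∩ X) ∪ Y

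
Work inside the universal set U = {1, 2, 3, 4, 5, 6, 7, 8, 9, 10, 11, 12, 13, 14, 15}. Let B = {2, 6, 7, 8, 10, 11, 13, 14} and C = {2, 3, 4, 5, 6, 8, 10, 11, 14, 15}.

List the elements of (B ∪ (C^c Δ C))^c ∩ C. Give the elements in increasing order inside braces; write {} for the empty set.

C^c = {1, 7, 9, 12, 13}
C^c Δ C = {1, 2, 3, 4, 5, 6, 7, 8, 9, 10, 11, 12, 13, 14, 15}
B ∪ (C^c Δ C) = {1, 2, 3, 4, 5, 6, 7, 8, 9, 10, 11, 12, 13, 14, 15}
(B ∪ (C^c Δ C))^c = {}
(B ∪ (C^c Δ C))^c ∩ C = {}

{}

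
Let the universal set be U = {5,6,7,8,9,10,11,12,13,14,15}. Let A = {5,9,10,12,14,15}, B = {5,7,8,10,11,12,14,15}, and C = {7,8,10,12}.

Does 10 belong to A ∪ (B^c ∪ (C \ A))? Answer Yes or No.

Yes

10 ∈ B, so 10 ∉ B^c
10 ∈ C and 10 ∈ A, so 10 ∉ C \ A
10 ∉ B^c and 10 ∉ (C \ A), so 10 ∉ B^c ∪ (C \ A)
10 ∈ A and 10 ∉ (B^c ∪ (C \ A)), so 10 ∈ A ∪ (B^c ∪ (C \ A))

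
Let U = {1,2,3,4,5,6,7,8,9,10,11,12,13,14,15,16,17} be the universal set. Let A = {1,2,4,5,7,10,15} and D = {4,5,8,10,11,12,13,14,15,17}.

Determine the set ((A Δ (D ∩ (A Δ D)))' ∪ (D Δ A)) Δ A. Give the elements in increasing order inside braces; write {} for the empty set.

{3,4,5,6,8,9,10,11,12,13,14,15,16,17}

A Δ D = {1,2,7,8,11,12,13,14,17}
D ∩ (A Δ D) = {8,11,12,13,14,17}
A Δ (D ∩ (A Δ D)) = {1,2,4,5,7,8,10,11,12,13,14,15,17}
(A Δ (D ∩ (A Δ D)))' = {3,6,9,16}
D Δ A = {1,2,7,8,11,12,13,14,17}
(A Δ (D ∩ (A Δ D)))' ∪ (D Δ A) = {1,2,3,6,7,8,9,11,12,13,14,16,17}
((A Δ (D ∩ (A Δ D)))' ∪ (D Δ A)) Δ A = {3,4,5,6,8,9,10,11,12,13,14,15,16,17}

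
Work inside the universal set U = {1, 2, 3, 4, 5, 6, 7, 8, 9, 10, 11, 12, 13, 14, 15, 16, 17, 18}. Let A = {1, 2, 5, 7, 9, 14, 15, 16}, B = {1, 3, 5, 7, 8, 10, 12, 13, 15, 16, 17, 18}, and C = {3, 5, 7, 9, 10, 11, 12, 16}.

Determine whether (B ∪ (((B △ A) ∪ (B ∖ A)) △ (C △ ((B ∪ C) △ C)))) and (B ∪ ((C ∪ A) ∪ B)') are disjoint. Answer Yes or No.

No

B △ A = {2, 3, 8, 9, 10, 12, 13, 14, 17, 18}
B ∖ A = {3, 8, 10, 12, 13, 17, 18}
(B △ A) ∪ (B ∖ A) = {2, 3, 8, 9, 10, 12, 13, 14, 17, 18}
B ∪ C = {1, 3, 5, 7, 8, 9, 10, 11, 12, 13, 15, 16, 17, 18}
(B ∪ C) △ C = {1, 8, 13, 15, 17, 18}
C △ ((B ∪ C) △ C) = {1, 3, 5, 7, 8, 9, 10, 11, 12, 13, 15, 16, 17, 18}
((B △ A) ∪ (B ∖ A)) △ (C △ ((B ∪ C) △ C)) = {1, 2, 5, 7, 11, 14, 15, 16}
B ∪ (((B △ A) ∪ (B ∖ A)) △ (C △ ((B ∪ C) △ C))) = {1, 2, 3, 5, 7, 8, 10, 11, 12, 13, 14, 15, 16, 17, 18}
C ∪ A = {1, 2, 3, 5, 7, 9, 10, 11, 12, 14, 15, 16}
(C ∪ A) ∪ B = {1, 2, 3, 5, 7, 8, 9, 10, 11, 12, 13, 14, 15, 16, 17, 18}
((C ∪ A) ∪ B)' = {4, 6}
B ∪ ((C ∪ A) ∪ B)' = {1, 3, 4, 5, 6, 7, 8, 10, 12, 13, 15, 16, 17, 18}
1 lies in both, so they are not disjoint.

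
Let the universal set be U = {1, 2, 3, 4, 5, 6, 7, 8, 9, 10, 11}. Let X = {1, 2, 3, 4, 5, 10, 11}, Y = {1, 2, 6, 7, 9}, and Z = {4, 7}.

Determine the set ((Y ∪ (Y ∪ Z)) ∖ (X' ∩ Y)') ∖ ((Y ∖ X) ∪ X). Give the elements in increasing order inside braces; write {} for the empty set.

Y ∪ Z = {1, 2, 4, 6, 7, 9}
Y ∪ (Y ∪ Z) = {1, 2, 4, 6, 7, 9}
X' = {6, 7, 8, 9}
X' ∩ Y = {6, 7, 9}
(X' ∩ Y)' = {1, 2, 3, 4, 5, 8, 10, 11}
(Y ∪ (Y ∪ Z)) ∖ (X' ∩ Y)' = {6, 7, 9}
Y ∖ X = {6, 7, 9}
(Y ∖ X) ∪ X = {1, 2, 3, 4, 5, 6, 7, 9, 10, 11}
((Y ∪ (Y ∪ Z)) ∖ (X' ∩ Y)') ∖ ((Y ∖ X) ∪ X) = {}

{}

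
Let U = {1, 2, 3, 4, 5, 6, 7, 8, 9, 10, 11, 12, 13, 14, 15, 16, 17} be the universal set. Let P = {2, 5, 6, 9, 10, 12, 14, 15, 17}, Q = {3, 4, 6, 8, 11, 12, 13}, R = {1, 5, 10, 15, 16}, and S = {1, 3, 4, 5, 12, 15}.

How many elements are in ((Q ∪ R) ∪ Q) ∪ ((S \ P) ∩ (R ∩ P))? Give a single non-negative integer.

12

Q ∪ R = {1, 3, 4, 5, 6, 8, 10, 11, 12, 13, 15, 16}
(Q ∪ R) ∪ Q = {1, 3, 4, 5, 6, 8, 10, 11, 12, 13, 15, 16}
S \ P = {1, 3, 4}
R ∩ P = {5, 10, 15}
(S \ P) ∩ (R ∩ P) = {}
((Q ∪ R) ∪ Q) ∪ ((S \ P) ∩ (R ∩ P)) = {1, 3, 4, 5, 6, 8, 10, 11, 12, 13, 15, 16}
|((Q ∪ R) ∪ Q) ∪ ((S \ P) ∩ (R ∩ P))| = 12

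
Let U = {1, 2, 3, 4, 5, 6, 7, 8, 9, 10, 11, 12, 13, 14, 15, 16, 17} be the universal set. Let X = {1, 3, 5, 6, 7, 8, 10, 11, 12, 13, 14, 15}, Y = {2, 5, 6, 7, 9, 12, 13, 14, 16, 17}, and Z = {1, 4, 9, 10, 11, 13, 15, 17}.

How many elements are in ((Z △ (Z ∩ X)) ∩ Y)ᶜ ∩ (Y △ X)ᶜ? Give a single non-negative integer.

Z ∩ X = {1, 10, 11, 13, 15}
Z △ (Z ∩ X) = {4, 9, 17}
(Z △ (Z ∩ X)) ∩ Y = {9, 17}
((Z △ (Z ∩ X)) ∩ Y)ᶜ = {1, 2, 3, 4, 5, 6, 7, 8, 10, 11, 12, 13, 14, 15, 16}
Y △ X = {1, 2, 3, 8, 9, 10, 11, 15, 16, 17}
(Y △ X)ᶜ = {4, 5, 6, 7, 12, 13, 14}
((Z △ (Z ∩ X)) ∩ Y)ᶜ ∩ (Y △ X)ᶜ = {4, 5, 6, 7, 12, 13, 14}
|((Z △ (Z ∩ X)) ∩ Y)ᶜ ∩ (Y △ X)ᶜ| = 7

7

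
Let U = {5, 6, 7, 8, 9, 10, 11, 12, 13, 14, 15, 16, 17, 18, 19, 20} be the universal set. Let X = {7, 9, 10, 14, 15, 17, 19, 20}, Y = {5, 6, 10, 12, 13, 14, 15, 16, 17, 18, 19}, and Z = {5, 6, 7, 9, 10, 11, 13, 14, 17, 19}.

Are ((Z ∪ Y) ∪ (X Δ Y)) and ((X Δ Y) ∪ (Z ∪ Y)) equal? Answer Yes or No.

Z ∪ Y = {5, 6, 7, 9, 10, 11, 12, 13, 14, 15, 16, 17, 18, 19}
X Δ Y = {5, 6, 7, 9, 12, 13, 16, 18, 20}
(Z ∪ Y) ∪ (X Δ Y) = {5, 6, 7, 9, 10, 11, 12, 13, 14, 15, 16, 17, 18, 19, 20}
(X Δ Y) ∪ (Z ∪ Y) = {5, 6, 7, 9, 10, 11, 12, 13, 14, 15, 16, 17, 18, 19, 20}
Both equal {5, 6, 7, 9, 10, 11, 12, 13, 14, 15, 16, 17, 18, 19, 20}, so (Z ∪ Y) ∪ (X Δ Y) = (X Δ Y) ∪ (Z ∪ Y).

Yes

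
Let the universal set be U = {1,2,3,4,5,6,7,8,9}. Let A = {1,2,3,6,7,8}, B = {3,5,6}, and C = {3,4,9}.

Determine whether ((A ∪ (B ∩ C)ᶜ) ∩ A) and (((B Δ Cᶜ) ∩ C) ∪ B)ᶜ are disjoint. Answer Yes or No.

No

B ∩ C = {3}
(B ∩ C)ᶜ = {1,2,4,5,6,7,8,9}
A ∪ (B ∩ C)ᶜ = {1,2,3,4,5,6,7,8,9}
(A ∪ (B ∩ C)ᶜ) ∩ A = {1,2,3,6,7,8}
Cᶜ = {1,2,5,6,7,8}
B Δ Cᶜ = {1,2,3,7,8}
(B Δ Cᶜ) ∩ C = {3}
((B Δ Cᶜ) ∩ C) ∪ B = {3,5,6}
(((B Δ Cᶜ) ∩ C) ∪ B)ᶜ = {1,2,4,7,8,9}
1 lies in both, so they are not disjoint.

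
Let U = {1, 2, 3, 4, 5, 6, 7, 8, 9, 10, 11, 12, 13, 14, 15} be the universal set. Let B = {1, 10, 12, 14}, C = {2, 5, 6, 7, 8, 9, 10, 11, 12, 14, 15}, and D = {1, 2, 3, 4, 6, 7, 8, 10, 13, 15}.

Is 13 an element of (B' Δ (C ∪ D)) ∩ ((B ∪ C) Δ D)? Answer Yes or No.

No

13 ∉ B, so 13 ∈ B'
13 ∉ C and 13 ∈ D, so 13 ∈ C ∪ D
13 ∈ B' and 13 ∈ (C ∪ D), so 13 ∉ B' Δ (C ∪ D)
13 ∉ B and 13 ∉ C, so 13 ∉ B ∪ C
13 ∉ (B ∪ C) and 13 ∈ D, so 13 ∈ (B ∪ C) Δ D
13 ∉ (B' Δ (C ∪ D)) and 13 ∈ ((B ∪ C) Δ D), so 13 ∉ (B' Δ (C ∪ D)) ∩ ((B ∪ C) Δ D)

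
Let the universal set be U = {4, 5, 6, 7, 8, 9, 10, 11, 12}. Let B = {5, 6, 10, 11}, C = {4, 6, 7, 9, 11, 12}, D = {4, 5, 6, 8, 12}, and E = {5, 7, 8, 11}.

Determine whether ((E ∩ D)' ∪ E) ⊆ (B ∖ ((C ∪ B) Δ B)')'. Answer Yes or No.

E ∩ D = {5, 8}
(E ∩ D)' = {4, 6, 7, 9, 10, 11, 12}
(E ∩ D)' ∪ E = {4, 5, 6, 7, 8, 9, 10, 11, 12}
C ∪ B = {4, 5, 6, 7, 9, 10, 11, 12}
(C ∪ B) Δ B = {4, 7, 9, 12}
((C ∪ B) Δ B)' = {5, 6, 8, 10, 11}
B ∖ ((C ∪ B) Δ B)' = {}
(B ∖ ((C ∪ B) Δ B)')' = {4, 5, 6, 7, 8, 9, 10, 11, 12}
Every element of {4, 5, 6, 7, 8, 9, 10, 11, 12} is in {4, 5, 6, 7, 8, 9, 10, 11, 12}, so (E ∩ D)' ∪ E ⊆ (B ∖ ((C ∪ B) Δ B)')'.

Yes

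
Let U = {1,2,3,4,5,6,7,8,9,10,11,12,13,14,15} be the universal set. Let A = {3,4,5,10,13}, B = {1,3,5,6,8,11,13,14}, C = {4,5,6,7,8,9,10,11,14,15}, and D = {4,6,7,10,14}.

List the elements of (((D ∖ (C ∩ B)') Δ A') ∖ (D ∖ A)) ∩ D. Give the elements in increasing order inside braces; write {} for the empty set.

C ∩ B = {5,6,8,11,14}
(C ∩ B)' = {1,2,3,4,7,9,10,12,13,15}
D ∖ (C ∩ B)' = {6,14}
A' = {1,2,6,7,8,9,11,12,14,15}
(D ∖ (C ∩ B)') Δ A' = {1,2,7,8,9,11,12,15}
D ∖ A = {6,7,14}
((D ∖ (C ∩ B)') Δ A') ∖ (D ∖ A) = {1,2,8,9,11,12,15}
(((D ∖ (C ∩ B)') Δ A') ∖ (D ∖ A)) ∩ D = {}

{}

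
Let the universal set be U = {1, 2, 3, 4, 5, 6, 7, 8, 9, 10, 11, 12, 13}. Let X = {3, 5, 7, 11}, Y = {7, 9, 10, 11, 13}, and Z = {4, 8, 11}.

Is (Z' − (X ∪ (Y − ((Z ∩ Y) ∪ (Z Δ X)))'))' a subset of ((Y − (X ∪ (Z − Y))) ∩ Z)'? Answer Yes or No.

Yes

Z' = {1, 2, 3, 5, 6, 7, 9, 10, 12, 13}
Z ∩ Y = {11}
Z Δ X = {3, 4, 5, 7, 8}
(Z ∩ Y) ∪ (Z Δ X) = {3, 4, 5, 7, 8, 11}
Y − ((Z ∩ Y) ∪ (Z Δ X)) = {9, 10, 13}
(Y − ((Z ∩ Y) ∪ (Z Δ X)))' = {1, 2, 3, 4, 5, 6, 7, 8, 11, 12}
X ∪ (Y − ((Z ∩ Y) ∪ (Z Δ X)))' = {1, 2, 3, 4, 5, 6, 7, 8, 11, 12}
Z' − (X ∪ (Y − ((Z ∩ Y) ∪ (Z Δ X)))') = {9, 10, 13}
(Z' − (X ∪ (Y − ((Z ∩ Y) ∪ (Z Δ X)))'))' = {1, 2, 3, 4, 5, 6, 7, 8, 11, 12}
Z − Y = {4, 8}
X ∪ (Z − Y) = {3, 4, 5, 7, 8, 11}
Y − (X ∪ (Z − Y)) = {9, 10, 13}
(Y − (X ∪ (Z − Y))) ∩ Z = {}
((Y − (X ∪ (Z − Y))) ∩ Z)' = {1, 2, 3, 4, 5, 6, 7, 8, 9, 10, 11, 12, 13}
Every element of {1, 2, 3, 4, 5, 6, 7, 8, 11, 12} is in {1, 2, 3, 4, 5, 6, 7, 8, 9, 10, 11, 12, 13}, so (Z' − (X ∪ (Y − ((Z ∩ Y) ∪ (Z Δ X)))'))' ⊆ ((Y − (X ∪ (Z − Y))) ∩ Z)'.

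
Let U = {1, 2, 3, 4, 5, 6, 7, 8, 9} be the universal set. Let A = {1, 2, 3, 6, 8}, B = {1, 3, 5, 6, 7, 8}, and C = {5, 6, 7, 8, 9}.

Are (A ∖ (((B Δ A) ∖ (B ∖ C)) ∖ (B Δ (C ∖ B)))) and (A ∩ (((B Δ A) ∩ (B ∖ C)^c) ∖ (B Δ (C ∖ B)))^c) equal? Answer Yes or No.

B Δ A = {2, 5, 7}
B ∖ C = {1, 3}
(B Δ A) ∖ (B ∖ C) = {2, 5, 7}
C ∖ B = {9}
B Δ (C ∖ B) = {1, 3, 5, 6, 7, 8, 9}
((B Δ A) ∖ (B ∖ C)) ∖ (B Δ (C ∖ B)) = {2}
A ∖ (((B Δ A) ∖ (B ∖ C)) ∖ (B Δ (C ∖ B))) = {1, 3, 6, 8}
(B ∖ C)^c = {2, 4, 5, 6, 7, 8, 9}
(B Δ A) ∩ (B ∖ C)^c = {2, 5, 7}
((B Δ A) ∩ (B ∖ C)^c) ∖ (B Δ (C ∖ B)) = {2}
(((B Δ A) ∩ (B ∖ C)^c) ∖ (B Δ (C ∖ B)))^c = {1, 3, 4, 5, 6, 7, 8, 9}
A ∩ (((B Δ A) ∩ (B ∖ C)^c) ∖ (B Δ (C ∖ B)))^c = {1, 3, 6, 8}
Both equal {1, 3, 6, 8}, so A ∖ (((B Δ A) ∖ (B ∖ C)) ∖ (B Δ (C ∖ B))) = A ∩ (((B Δ A) ∩ (B ∖ C)^c) ∖ (B Δ (C ∖ B)))^c.

Yes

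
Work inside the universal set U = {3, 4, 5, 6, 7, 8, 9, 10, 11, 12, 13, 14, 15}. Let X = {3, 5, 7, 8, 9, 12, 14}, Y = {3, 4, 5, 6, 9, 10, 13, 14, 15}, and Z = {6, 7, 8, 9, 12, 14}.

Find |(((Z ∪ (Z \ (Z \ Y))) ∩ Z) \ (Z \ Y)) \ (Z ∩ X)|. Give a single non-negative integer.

Z \ Y = {7, 8, 12}
Z \ (Z \ Y) = {6, 9, 14}
Z ∪ (Z \ (Z \ Y)) = {6, 7, 8, 9, 12, 14}
(Z ∪ (Z \ (Z \ Y))) ∩ Z = {6, 7, 8, 9, 12, 14}
((Z ∪ (Z \ (Z \ Y))) ∩ Z) \ (Z \ Y) = {6, 9, 14}
Z ∩ X = {7, 8, 9, 12, 14}
(((Z ∪ (Z \ (Z \ Y))) ∩ Z) \ (Z \ Y)) \ (Z ∩ X) = {6}
|(((Z ∪ (Z \ (Z \ Y))) ∩ Z) \ (Z \ Y)) \ (Z ∩ X)| = 1

1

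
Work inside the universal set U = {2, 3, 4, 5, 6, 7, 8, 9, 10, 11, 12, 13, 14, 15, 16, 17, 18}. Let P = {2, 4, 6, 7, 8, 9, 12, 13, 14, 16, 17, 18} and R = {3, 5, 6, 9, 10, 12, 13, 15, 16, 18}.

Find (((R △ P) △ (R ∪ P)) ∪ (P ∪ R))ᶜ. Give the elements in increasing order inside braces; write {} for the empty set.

R △ P = {2, 3, 4, 5, 7, 8, 10, 14, 15, 17}
R ∪ P = {2, 3, 4, 5, 6, 7, 8, 9, 10, 12, 13, 14, 15, 16, 17, 18}
(R △ P) △ (R ∪ P) = {6, 9, 12, 13, 16, 18}
P ∪ R = {2, 3, 4, 5, 6, 7, 8, 9, 10, 12, 13, 14, 15, 16, 17, 18}
((R △ P) △ (R ∪ P)) ∪ (P ∪ R) = {2, 3, 4, 5, 6, 7, 8, 9, 10, 12, 13, 14, 15, 16, 17, 18}
(((R △ P) △ (R ∪ P)) ∪ (P ∪ R))ᶜ = {11}

{11}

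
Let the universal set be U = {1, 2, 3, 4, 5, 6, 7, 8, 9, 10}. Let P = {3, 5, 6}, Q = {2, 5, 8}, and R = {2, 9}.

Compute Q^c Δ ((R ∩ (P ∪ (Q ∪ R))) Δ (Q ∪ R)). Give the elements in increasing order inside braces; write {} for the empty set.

{1, 3, 4, 5, 6, 7, 8, 9, 10}

Q^c = {1, 3, 4, 6, 7, 9, 10}
Q ∪ R = {2, 5, 8, 9}
P ∪ (Q ∪ R) = {2, 3, 5, 6, 8, 9}
R ∩ (P ∪ (Q ∪ R)) = {2, 9}
(R ∩ (P ∪ (Q ∪ R))) Δ (Q ∪ R) = {5, 8}
Q^c Δ ((R ∩ (P ∪ (Q ∪ R))) Δ (Q ∪ R)) = {1, 3, 4, 5, 6, 7, 8, 9, 10}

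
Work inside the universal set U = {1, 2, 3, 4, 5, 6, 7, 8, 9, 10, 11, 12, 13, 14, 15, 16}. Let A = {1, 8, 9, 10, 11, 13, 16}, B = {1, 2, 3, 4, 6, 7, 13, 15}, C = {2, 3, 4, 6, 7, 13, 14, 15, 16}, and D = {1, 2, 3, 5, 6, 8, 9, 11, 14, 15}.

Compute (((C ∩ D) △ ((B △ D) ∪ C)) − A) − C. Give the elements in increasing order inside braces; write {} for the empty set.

C ∩ D = {2, 3, 6, 14, 15}
B △ D = {4, 5, 7, 8, 9, 11, 13, 14}
(B △ D) ∪ C = {2, 3, 4, 5, 6, 7, 8, 9, 11, 13, 14, 15, 16}
(C ∩ D) △ ((B △ D) ∪ C) = {4, 5, 7, 8, 9, 11, 13, 16}
((C ∩ D) △ ((B △ D) ∪ C)) − A = {4, 5, 7}
(((C ∩ D) △ ((B △ D) ∪ C)) − A) − C = {5}

{5}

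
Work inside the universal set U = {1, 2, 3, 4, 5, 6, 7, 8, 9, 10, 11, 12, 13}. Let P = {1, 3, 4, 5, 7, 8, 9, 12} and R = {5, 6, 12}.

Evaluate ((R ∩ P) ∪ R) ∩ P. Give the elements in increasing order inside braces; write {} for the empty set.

R ∩ P = {5, 12}
(R ∩ P) ∪ R = {5, 6, 12}
((R ∩ P) ∪ R) ∩ P = {5, 12}

{5, 12}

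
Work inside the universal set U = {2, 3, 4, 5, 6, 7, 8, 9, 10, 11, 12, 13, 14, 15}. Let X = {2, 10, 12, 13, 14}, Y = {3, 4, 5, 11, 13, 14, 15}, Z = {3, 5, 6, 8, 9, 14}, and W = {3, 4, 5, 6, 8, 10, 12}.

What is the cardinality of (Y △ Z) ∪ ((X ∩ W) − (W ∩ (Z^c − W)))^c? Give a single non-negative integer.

Y △ Z = {4, 6, 8, 9, 11, 13, 15}
X ∩ W = {10, 12}
Z^c = {2, 4, 7, 10, 11, 12, 13, 15}
Z^c − W = {2, 7, 11, 13, 15}
W ∩ (Z^c − W) = {}
(X ∩ W) − (W ∩ (Z^c − W)) = {10, 12}
((X ∩ W) − (W ∩ (Z^c − W)))^c = {2, 3, 4, 5, 6, 7, 8, 9, 11, 13, 14, 15}
(Y △ Z) ∪ ((X ∩ W) − (W ∩ (Z^c − W)))^c = {2, 3, 4, 5, 6, 7, 8, 9, 11, 13, 14, 15}
|(Y △ Z) ∪ ((X ∩ W) − (W ∩ (Z^c − W)))^c| = 12

12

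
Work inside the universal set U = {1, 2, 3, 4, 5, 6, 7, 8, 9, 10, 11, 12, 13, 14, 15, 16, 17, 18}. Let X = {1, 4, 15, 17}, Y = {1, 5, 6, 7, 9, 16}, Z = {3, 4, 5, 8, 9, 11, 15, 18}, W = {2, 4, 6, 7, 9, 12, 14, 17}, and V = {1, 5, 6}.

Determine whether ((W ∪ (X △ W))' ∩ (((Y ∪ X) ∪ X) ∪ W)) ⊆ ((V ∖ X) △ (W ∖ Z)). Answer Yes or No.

X △ W = {1, 2, 6, 7, 9, 12, 14, 15}
W ∪ (X △ W) = {1, 2, 4, 6, 7, 9, 12, 14, 15, 17}
(W ∪ (X △ W))' = {3, 5, 8, 10, 11, 13, 16, 18}
Y ∪ X = {1, 4, 5, 6, 7, 9, 15, 16, 17}
(Y ∪ X) ∪ X = {1, 4, 5, 6, 7, 9, 15, 16, 17}
((Y ∪ X) ∪ X) ∪ W = {1, 2, 4, 5, 6, 7, 9, 12, 14, 15, 16, 17}
(W ∪ (X △ W))' ∩ (((Y ∪ X) ∪ X) ∪ W) = {5, 16}
V ∖ X = {5, 6}
W ∖ Z = {2, 6, 7, 12, 14, 17}
(V ∖ X) △ (W ∖ Z) = {2, 5, 7, 12, 14, 17}
16 ∈ (W ∪ (X △ W))' ∩ (((Y ∪ X) ∪ X) ∪ W) but 16 ∉ (V ∖ X) △ (W ∖ Z), so the inclusion fails.

No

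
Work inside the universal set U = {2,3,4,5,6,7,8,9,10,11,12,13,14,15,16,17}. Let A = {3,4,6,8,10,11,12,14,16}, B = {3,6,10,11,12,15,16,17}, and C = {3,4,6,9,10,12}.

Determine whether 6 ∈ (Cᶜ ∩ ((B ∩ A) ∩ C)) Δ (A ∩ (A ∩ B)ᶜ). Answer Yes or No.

No

6 ∈ C, so 6 ∉ Cᶜ
6 ∈ B and 6 ∈ A, so 6 ∈ B ∩ A
6 ∈ (B ∩ A) and 6 ∈ C, so 6 ∈ (B ∩ A) ∩ C
6 ∉ Cᶜ and 6 ∈ ((B ∩ A) ∩ C), so 6 ∉ Cᶜ ∩ ((B ∩ A) ∩ C)
6 ∈ A and 6 ∈ B, so 6 ∈ A ∩ B
6 ∉ (A ∩ B)ᶜ since 6 ∈ (A ∩ B)
6 ∈ A and 6 ∉ (A ∩ B)ᶜ, so 6 ∉ A ∩ (A ∩ B)ᶜ
6 ∉ (Cᶜ ∩ ((B ∩ A) ∩ C)) and 6 ∉ (A ∩ (A ∩ B)ᶜ), so 6 ∉ (Cᶜ ∩ ((B ∩ A) ∩ C)) Δ (A ∩ (A ∩ B)ᶜ)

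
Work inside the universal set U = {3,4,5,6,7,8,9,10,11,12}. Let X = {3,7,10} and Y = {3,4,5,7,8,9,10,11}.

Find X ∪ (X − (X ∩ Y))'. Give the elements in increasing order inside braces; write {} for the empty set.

X ∩ Y = {3,7,10}
X − (X ∩ Y) = {}
(X − (X ∩ Y))' = {3,4,5,6,7,8,9,10,11,12}
X ∪ (X − (X ∩ Y))' = {3,4,5,6,7,8,9,10,11,12}

{3,4,5,6,7,8,9,10,11,12}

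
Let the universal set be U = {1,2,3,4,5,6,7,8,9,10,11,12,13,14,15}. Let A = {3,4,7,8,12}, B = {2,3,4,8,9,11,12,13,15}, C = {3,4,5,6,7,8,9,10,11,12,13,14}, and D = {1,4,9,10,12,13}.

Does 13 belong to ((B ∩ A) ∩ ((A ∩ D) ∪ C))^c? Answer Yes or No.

Yes

13 ∈ B and 13 ∉ A, so 13 ∉ B ∩ A
13 ∉ A and 13 ∈ D, so 13 ∉ A ∩ D
13 ∉ (A ∩ D) and 13 ∈ C, so 13 ∈ (A ∩ D) ∪ C
13 ∉ (B ∩ A) and 13 ∈ ((A ∩ D) ∪ C), so 13 ∉ (B ∩ A) ∩ ((A ∩ D) ∪ C)
13 ∈ ((B ∩ A) ∩ ((A ∩ D) ∪ C))^c since 13 ∉ ((B ∩ A) ∩ ((A ∩ D) ∪ C))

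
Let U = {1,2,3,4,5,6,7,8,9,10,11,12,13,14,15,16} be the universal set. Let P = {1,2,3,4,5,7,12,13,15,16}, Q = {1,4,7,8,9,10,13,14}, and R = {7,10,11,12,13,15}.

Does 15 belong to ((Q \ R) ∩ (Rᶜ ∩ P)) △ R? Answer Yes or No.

Yes

15 ∉ Q and 15 ∈ R, so 15 ∉ Q \ R
15 ∈ R, so 15 ∉ Rᶜ
15 ∉ Rᶜ and 15 ∈ P, so 15 ∉ Rᶜ ∩ P
15 ∉ (Q \ R) and 15 ∉ (Rᶜ ∩ P), so 15 ∉ (Q \ R) ∩ (Rᶜ ∩ P)
15 ∉ ((Q \ R) ∩ (Rᶜ ∩ P)) and 15 ∈ R, so 15 ∈ ((Q \ R) ∩ (Rᶜ ∩ P)) △ R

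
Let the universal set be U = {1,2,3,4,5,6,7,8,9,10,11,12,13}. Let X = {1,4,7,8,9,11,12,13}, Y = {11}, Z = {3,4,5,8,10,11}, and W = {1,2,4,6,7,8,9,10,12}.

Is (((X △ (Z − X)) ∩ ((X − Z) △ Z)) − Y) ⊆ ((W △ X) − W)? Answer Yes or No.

No

Z − X = {3,5,10}
X △ (Z − X) = {1,3,4,5,7,8,9,10,11,12,13}
X − Z = {1,7,9,12,13}
(X − Z) △ Z = {1,3,4,5,7,8,9,10,11,12,13}
(X △ (Z − X)) ∩ ((X − Z) △ Z) = {1,3,4,5,7,8,9,10,11,12,13}
((X △ (Z − X)) ∩ ((X − Z) △ Z)) − Y = {1,3,4,5,7,8,9,10,12,13}
W △ X = {2,6,10,11,13}
(W △ X) − W = {11,13}
1 ∈ ((X △ (Z − X)) ∩ ((X − Z) △ Z)) − Y but 1 ∉ (W △ X) − W, so the inclusion fails.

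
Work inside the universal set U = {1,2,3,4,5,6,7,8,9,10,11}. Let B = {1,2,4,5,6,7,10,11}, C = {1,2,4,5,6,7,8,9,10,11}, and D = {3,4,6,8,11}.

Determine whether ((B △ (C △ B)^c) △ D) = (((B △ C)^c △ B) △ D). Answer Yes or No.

C △ B = {8,9}
(C △ B)^c = {1,2,3,4,5,6,7,10,11}
B △ (C △ B)^c = {3}
(B △ (C △ B)^c) △ D = {4,6,8,11}
B △ C = {8,9}
(B △ C)^c = {1,2,3,4,5,6,7,10,11}
(B △ C)^c △ B = {3}
((B △ C)^c △ B) △ D = {4,6,8,11}
Both equal {4,6,8,11}, so (B △ (C △ B)^c) △ D = ((B △ C)^c △ B) △ D.

Yes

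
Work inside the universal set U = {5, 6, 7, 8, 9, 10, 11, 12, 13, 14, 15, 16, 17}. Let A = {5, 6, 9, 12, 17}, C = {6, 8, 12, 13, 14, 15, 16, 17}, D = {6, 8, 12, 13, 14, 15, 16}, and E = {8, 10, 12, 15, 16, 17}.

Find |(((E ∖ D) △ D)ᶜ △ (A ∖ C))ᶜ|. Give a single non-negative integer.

E ∖ D = {10, 17}
(E ∖ D) △ D = {6, 8, 10, 12, 13, 14, 15, 16, 17}
((E ∖ D) △ D)ᶜ = {5, 7, 9, 11}
A ∖ C = {5, 9}
((E ∖ D) △ D)ᶜ △ (A ∖ C) = {7, 11}
(((E ∖ D) △ D)ᶜ △ (A ∖ C))ᶜ = {5, 6, 8, 9, 10, 12, 13, 14, 15, 16, 17}
|(((E ∖ D) △ D)ᶜ △ (A ∖ C))ᶜ| = 11

11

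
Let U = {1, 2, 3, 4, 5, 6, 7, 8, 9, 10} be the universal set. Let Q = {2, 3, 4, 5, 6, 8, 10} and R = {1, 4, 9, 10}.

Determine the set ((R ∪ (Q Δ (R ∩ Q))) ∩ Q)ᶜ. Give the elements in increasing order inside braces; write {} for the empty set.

R ∩ Q = {4, 10}
Q Δ (R ∩ Q) = {2, 3, 5, 6, 8}
R ∪ (Q Δ (R ∩ Q)) = {1, 2, 3, 4, 5, 6, 8, 9, 10}
(R ∪ (Q Δ (R ∩ Q))) ∩ Q = {2, 3, 4, 5, 6, 8, 10}
((R ∪ (Q Δ (R ∩ Q))) ∩ Q)ᶜ = {1, 7, 9}

{1, 7, 9}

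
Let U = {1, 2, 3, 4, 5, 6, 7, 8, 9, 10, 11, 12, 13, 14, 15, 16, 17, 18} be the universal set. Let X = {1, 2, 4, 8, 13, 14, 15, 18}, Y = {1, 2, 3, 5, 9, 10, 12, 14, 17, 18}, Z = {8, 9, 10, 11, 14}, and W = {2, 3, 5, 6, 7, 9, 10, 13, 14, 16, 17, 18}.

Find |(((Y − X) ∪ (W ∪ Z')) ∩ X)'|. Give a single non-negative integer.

Y − X = {3, 5, 9, 10, 12, 17}
Z' = {1, 2, 3, 4, 5, 6, 7, 12, 13, 15, 16, 17, 18}
W ∪ Z' = {1, 2, 3, 4, 5, 6, 7, 9, 10, 12, 13, 14, 15, 16, 17, 18}
(Y − X) ∪ (W ∪ Z') = {1, 2, 3, 4, 5, 6, 7, 9, 10, 12, 13, 14, 15, 16, 17, 18}
((Y − X) ∪ (W ∪ Z')) ∩ X = {1, 2, 4, 13, 14, 15, 18}
(((Y − X) ∪ (W ∪ Z')) ∩ X)' = {3, 5, 6, 7, 8, 9, 10, 11, 12, 16, 17}
|(((Y − X) ∪ (W ∪ Z')) ∩ X)'| = 11

11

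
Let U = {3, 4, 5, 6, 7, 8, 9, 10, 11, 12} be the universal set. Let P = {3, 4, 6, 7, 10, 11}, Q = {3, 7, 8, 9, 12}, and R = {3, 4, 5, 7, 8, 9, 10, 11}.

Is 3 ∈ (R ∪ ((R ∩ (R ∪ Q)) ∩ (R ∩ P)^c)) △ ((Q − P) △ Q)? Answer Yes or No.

No

3 ∈ R and 3 ∈ Q, so 3 ∈ R ∪ Q
3 ∈ R and 3 ∈ (R ∪ Q), so 3 ∈ R ∩ (R ∪ Q)
3 ∈ R and 3 ∈ P, so 3 ∈ R ∩ P
3 ∉ (R ∩ P)^c since 3 ∈ (R ∩ P)
3 ∈ (R ∩ (R ∪ Q)) and 3 ∉ (R ∩ P)^c, so 3 ∉ (R ∩ (R ∪ Q)) ∩ (R ∩ P)^c
3 ∈ R and 3 ∉ ((R ∩ (R ∪ Q)) ∩ (R ∩ P)^c), so 3 ∈ R ∪ ((R ∩ (R ∪ Q)) ∩ (R ∩ P)^c)
3 ∈ Q and 3 ∈ P, so 3 ∉ Q − P
3 ∉ (Q − P) and 3 ∈ Q, so 3 ∈ (Q − P) △ Q
3 ∈ (R ∪ ((R ∩ (R ∪ Q)) ∩ (R ∩ P)^c)) and 3 ∈ ((Q − P) △ Q), so 3 ∉ (R ∪ ((R ∩ (R ∪ Q)) ∩ (R ∩ P)^c)) △ ((Q − P) △ Q)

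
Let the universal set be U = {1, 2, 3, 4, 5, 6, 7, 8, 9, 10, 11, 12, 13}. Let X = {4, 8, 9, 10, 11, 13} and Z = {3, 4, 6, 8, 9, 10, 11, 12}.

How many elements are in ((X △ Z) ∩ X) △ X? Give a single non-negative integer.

X △ Z = {3, 6, 12, 13}
(X △ Z) ∩ X = {13}
((X △ Z) ∩ X) △ X = {4, 8, 9, 10, 11}
|((X △ Z) ∩ X) △ X| = 5

5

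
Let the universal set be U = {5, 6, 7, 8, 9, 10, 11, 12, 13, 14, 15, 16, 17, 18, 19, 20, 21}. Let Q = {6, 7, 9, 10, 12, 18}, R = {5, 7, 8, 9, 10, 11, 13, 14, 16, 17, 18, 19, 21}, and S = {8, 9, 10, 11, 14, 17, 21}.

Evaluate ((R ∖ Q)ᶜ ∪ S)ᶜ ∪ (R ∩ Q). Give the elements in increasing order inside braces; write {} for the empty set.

{5, 7, 9, 10, 13, 16, 18, 19}

R ∖ Q = {5, 8, 11, 13, 14, 16, 17, 19, 21}
(R ∖ Q)ᶜ = {6, 7, 9, 10, 12, 15, 18, 20}
(R ∖ Q)ᶜ ∪ S = {6, 7, 8, 9, 10, 11, 12, 14, 15, 17, 18, 20, 21}
((R ∖ Q)ᶜ ∪ S)ᶜ = {5, 13, 16, 19}
R ∩ Q = {7, 9, 10, 18}
((R ∖ Q)ᶜ ∪ S)ᶜ ∪ (R ∩ Q) = {5, 7, 9, 10, 13, 16, 18, 19}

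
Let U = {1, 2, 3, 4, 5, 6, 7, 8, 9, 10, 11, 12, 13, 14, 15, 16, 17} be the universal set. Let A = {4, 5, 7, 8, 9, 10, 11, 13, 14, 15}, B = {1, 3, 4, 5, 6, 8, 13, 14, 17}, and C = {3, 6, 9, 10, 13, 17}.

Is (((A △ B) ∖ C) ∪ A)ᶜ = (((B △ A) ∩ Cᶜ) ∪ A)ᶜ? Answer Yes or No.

Yes

A △ B = {1, 3, 6, 7, 9, 10, 11, 15, 17}
(A △ B) ∖ C = {1, 7, 11, 15}
((A △ B) ∖ C) ∪ A = {1, 4, 5, 7, 8, 9, 10, 11, 13, 14, 15}
(((A △ B) ∖ C) ∪ A)ᶜ = {2, 3, 6, 12, 16, 17}
B △ A = {1, 3, 6, 7, 9, 10, 11, 15, 17}
Cᶜ = {1, 2, 4, 5, 7, 8, 11, 12, 14, 15, 16}
(B △ A) ∩ Cᶜ = {1, 7, 11, 15}
((B △ A) ∩ Cᶜ) ∪ A = {1, 4, 5, 7, 8, 9, 10, 11, 13, 14, 15}
(((B △ A) ∩ Cᶜ) ∪ A)ᶜ = {2, 3, 6, 12, 16, 17}
Both equal {2, 3, 6, 12, 16, 17}, so (((A △ B) ∖ C) ∪ A)ᶜ = (((B △ A) ∩ Cᶜ) ∪ A)ᶜ.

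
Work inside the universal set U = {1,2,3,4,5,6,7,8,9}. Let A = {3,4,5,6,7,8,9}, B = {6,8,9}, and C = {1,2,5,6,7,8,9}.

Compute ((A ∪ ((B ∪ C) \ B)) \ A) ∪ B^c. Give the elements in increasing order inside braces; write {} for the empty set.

{1,2,3,4,5,7}

B ∪ C = {1,2,5,6,7,8,9}
(B ∪ C) \ B = {1,2,5,7}
A ∪ ((B ∪ C) \ B) = {1,2,3,4,5,6,7,8,9}
(A ∪ ((B ∪ C) \ B)) \ A = {1,2}
B^c = {1,2,3,4,5,7}
((A ∪ ((B ∪ C) \ B)) \ A) ∪ B^c = {1,2,3,4,5,7}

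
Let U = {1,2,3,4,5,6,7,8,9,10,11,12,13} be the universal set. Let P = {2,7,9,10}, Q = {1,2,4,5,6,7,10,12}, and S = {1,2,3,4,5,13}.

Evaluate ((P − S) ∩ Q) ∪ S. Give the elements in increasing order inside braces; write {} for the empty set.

P − S = {7,9,10}
(P − S) ∩ Q = {7,10}
((P − S) ∩ Q) ∪ S = {1,2,3,4,5,7,10,13}

{1,2,3,4,5,7,10,13}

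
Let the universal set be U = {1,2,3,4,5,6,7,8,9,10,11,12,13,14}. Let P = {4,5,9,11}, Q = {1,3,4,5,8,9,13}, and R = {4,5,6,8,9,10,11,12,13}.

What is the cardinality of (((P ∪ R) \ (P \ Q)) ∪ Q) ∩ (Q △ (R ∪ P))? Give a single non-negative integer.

5

P ∪ R = {4,5,6,8,9,10,11,12,13}
P \ Q = {11}
(P ∪ R) \ (P \ Q) = {4,5,6,8,9,10,12,13}
((P ∪ R) \ (P \ Q)) ∪ Q = {1,3,4,5,6,8,9,10,12,13}
R ∪ P = {4,5,6,8,9,10,11,12,13}
Q △ (R ∪ P) = {1,3,6,10,11,12}
(((P ∪ R) \ (P \ Q)) ∪ Q) ∩ (Q △ (R ∪ P)) = {1,3,6,10,12}
|(((P ∪ R) \ (P \ Q)) ∪ Q) ∩ (Q △ (R ∪ P))| = 5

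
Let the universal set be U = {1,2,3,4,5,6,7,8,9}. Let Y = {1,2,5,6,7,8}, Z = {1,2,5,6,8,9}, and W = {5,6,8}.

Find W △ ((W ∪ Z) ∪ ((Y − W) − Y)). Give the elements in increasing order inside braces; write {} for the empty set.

{1,2,9}

W ∪ Z = {1,2,5,6,8,9}
Y − W = {1,2,7}
(Y − W) − Y = {}
(W ∪ Z) ∪ ((Y − W) − Y) = {1,2,5,6,8,9}
W △ ((W ∪ Z) ∪ ((Y − W) − Y)) = {1,2,9}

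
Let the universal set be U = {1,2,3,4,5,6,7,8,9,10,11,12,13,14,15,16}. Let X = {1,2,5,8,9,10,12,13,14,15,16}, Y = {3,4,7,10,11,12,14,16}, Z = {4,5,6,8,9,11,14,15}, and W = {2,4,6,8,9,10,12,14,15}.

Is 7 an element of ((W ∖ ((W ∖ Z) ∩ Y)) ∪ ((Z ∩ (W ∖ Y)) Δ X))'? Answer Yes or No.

7 ∉ W and 7 ∉ Z, so 7 ∉ W ∖ Z
7 ∉ (W ∖ Z) and 7 ∈ Y, so 7 ∉ (W ∖ Z) ∩ Y
7 ∉ W and 7 ∉ ((W ∖ Z) ∩ Y), so 7 ∉ W ∖ ((W ∖ Z) ∩ Y)
7 ∉ W and 7 ∈ Y, so 7 ∉ W ∖ Y
7 ∉ Z and 7 ∉ (W ∖ Y), so 7 ∉ Z ∩ (W ∖ Y)
7 ∉ (Z ∩ (W ∖ Y)) and 7 ∉ X, so 7 ∉ (Z ∩ (W ∖ Y)) Δ X
7 ∉ (W ∖ ((W ∖ Z) ∩ Y)) and 7 ∉ ((Z ∩ (W ∖ Y)) Δ X), so 7 ∉ (W ∖ ((W ∖ Z) ∩ Y)) ∪ ((Z ∩ (W ∖ Y)) Δ X)
7 ∈ ((W ∖ ((W ∖ Z) ∩ Y)) ∪ ((Z ∩ (W ∖ Y)) Δ X))' since 7 ∉ ((W ∖ ((W ∖ Z) ∩ Y)) ∪ ((Z ∩ (W ∖ Y)) Δ X))

Yes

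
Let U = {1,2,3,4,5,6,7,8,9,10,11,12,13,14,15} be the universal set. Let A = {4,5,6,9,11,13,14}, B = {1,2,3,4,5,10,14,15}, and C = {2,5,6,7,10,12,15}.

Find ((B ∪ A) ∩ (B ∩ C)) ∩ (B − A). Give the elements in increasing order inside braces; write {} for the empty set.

B ∪ A = {1,2,3,4,5,6,9,10,11,13,14,15}
B ∩ C = {2,5,10,15}
(B ∪ A) ∩ (B ∩ C) = {2,5,10,15}
B − A = {1,2,3,10,15}
((B ∪ A) ∩ (B ∩ C)) ∩ (B − A) = {2,10,15}

{2,10,15}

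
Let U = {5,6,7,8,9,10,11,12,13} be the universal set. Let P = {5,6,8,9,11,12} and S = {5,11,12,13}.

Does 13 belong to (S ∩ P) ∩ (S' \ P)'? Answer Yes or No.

No

13 ∈ S and 13 ∉ P, so 13 ∉ S ∩ P
13 ∈ S, so 13 ∉ S'
13 ∉ S' and 13 ∉ P, so 13 ∉ S' \ P
13 ∈ (S' \ P)' since 13 ∉ (S' \ P)
13 ∉ (S ∩ P) and 13 ∈ (S' \ P)', so 13 ∉ (S ∩ P) ∩ (S' \ P)'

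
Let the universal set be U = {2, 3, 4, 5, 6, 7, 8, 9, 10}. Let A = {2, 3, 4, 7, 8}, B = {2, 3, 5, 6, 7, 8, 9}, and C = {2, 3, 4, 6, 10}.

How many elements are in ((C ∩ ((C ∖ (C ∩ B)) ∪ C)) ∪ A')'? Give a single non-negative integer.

2

C ∩ B = {2, 3, 6}
C ∖ (C ∩ B) = {4, 10}
(C ∖ (C ∩ B)) ∪ C = {2, 3, 4, 6, 10}
C ∩ ((C ∖ (C ∩ B)) ∪ C) = {2, 3, 4, 6, 10}
A' = {5, 6, 9, 10}
(C ∩ ((C ∖ (C ∩ B)) ∪ C)) ∪ A' = {2, 3, 4, 5, 6, 9, 10}
((C ∩ ((C ∖ (C ∩ B)) ∪ C)) ∪ A')' = {7, 8}
|((C ∩ ((C ∖ (C ∩ B)) ∪ C)) ∪ A')'| = 2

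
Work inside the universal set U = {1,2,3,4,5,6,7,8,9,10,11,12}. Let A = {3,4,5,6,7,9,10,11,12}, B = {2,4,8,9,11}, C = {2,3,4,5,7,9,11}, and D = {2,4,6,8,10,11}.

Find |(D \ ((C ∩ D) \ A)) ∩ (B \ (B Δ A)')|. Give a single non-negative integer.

C ∩ D = {2,4,11}
(C ∩ D) \ A = {2}
D \ ((C ∩ D) \ A) = {4,6,8,10,11}
B Δ A = {2,3,5,6,7,8,10,12}
(B Δ A)' = {1,4,9,11}
B \ (B Δ A)' = {2,8}
(D \ ((C ∩ D) \ A)) ∩ (B \ (B Δ A)') = {8}
|(D \ ((C ∩ D) \ A)) ∩ (B \ (B Δ A)')| = 1

1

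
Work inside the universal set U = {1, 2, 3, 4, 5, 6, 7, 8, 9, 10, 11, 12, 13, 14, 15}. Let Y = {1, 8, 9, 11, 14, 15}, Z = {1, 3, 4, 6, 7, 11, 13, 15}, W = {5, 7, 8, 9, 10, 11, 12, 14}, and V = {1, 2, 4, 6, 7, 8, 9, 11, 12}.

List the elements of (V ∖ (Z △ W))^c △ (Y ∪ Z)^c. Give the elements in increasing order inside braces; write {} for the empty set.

Z △ W = {1, 3, 4, 5, 6, 8, 9, 10, 12, 13, 14, 15}
V ∖ (Z △ W) = {2, 7, 11}
(V ∖ (Z △ W))^c = {1, 3, 4, 5, 6, 8, 9, 10, 12, 13, 14, 15}
Y ∪ Z = {1, 3, 4, 6, 7, 8, 9, 11, 13, 14, 15}
(Y ∪ Z)^c = {2, 5, 10, 12}
(V ∖ (Z △ W))^c △ (Y ∪ Z)^c = {1, 2, 3, 4, 6, 8, 9, 13, 14, 15}

{1, 2, 3, 4, 6, 8, 9, 13, 14, 15}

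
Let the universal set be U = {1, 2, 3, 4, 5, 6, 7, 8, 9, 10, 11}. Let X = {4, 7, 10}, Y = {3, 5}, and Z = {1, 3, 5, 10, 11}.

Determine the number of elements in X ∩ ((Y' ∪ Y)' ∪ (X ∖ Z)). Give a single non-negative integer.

Y' = {1, 2, 4, 6, 7, 8, 9, 10, 11}
Y' ∪ Y = {1, 2, 3, 4, 5, 6, 7, 8, 9, 10, 11}
(Y' ∪ Y)' = {}
X ∖ Z = {4, 7}
(Y' ∪ Y)' ∪ (X ∖ Z) = {4, 7}
X ∩ ((Y' ∪ Y)' ∪ (X ∖ Z)) = {4, 7}
|X ∩ ((Y' ∪ Y)' ∪ (X ∖ Z))| = 2

2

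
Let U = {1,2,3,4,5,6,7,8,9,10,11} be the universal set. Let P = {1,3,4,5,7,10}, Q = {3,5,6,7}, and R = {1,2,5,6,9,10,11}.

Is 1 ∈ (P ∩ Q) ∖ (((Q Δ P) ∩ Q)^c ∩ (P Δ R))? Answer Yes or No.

1 ∈ P and 1 ∉ Q, so 1 ∉ P ∩ Q
1 ∉ Q and 1 ∈ P, so 1 ∈ Q Δ P
1 ∈ (Q Δ P) and 1 ∉ Q, so 1 ∉ (Q Δ P) ∩ Q
1 ∈ ((Q Δ P) ∩ Q)^c since 1 ∉ ((Q Δ P) ∩ Q)
1 ∈ P and 1 ∈ R, so 1 ∉ P Δ R
1 ∈ ((Q Δ P) ∩ Q)^c and 1 ∉ (P Δ R), so 1 ∉ ((Q Δ P) ∩ Q)^c ∩ (P Δ R)
1 ∉ (P ∩ Q) and 1 ∉ (((Q Δ P) ∩ Q)^c ∩ (P Δ R)), so 1 ∉ (P ∩ Q) ∖ (((Q Δ P) ∩ Q)^c ∩ (P Δ R))

No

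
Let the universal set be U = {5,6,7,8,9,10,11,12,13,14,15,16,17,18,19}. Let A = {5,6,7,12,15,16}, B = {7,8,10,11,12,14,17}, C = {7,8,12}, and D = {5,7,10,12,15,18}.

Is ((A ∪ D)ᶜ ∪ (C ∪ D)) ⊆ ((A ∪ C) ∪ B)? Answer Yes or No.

A ∪ D = {5,6,7,10,12,15,16,18}
(A ∪ D)ᶜ = {8,9,11,13,14,17,19}
C ∪ D = {5,7,8,10,12,15,18}
(A ∪ D)ᶜ ∪ (C ∪ D) = {5,7,8,9,10,11,12,13,14,15,17,18,19}
A ∪ C = {5,6,7,8,12,15,16}
(A ∪ C) ∪ B = {5,6,7,8,10,11,12,14,15,16,17}
9 ∈ (A ∪ D)ᶜ ∪ (C ∪ D) but 9 ∉ (A ∪ C) ∪ B, so the inclusion fails.

No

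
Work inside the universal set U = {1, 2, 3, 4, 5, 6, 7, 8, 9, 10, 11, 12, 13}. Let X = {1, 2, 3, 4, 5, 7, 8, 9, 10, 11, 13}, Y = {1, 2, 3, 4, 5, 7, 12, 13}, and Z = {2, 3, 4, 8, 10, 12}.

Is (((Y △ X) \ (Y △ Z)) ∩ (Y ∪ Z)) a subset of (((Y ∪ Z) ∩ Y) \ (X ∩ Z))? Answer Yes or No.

Y △ X = {8, 9, 10, 11, 12}
Y △ Z = {1, 5, 7, 8, 10, 13}
(Y △ X) \ (Y △ Z) = {9, 11, 12}
Y ∪ Z = {1, 2, 3, 4, 5, 7, 8, 10, 12, 13}
((Y △ X) \ (Y △ Z)) ∩ (Y ∪ Z) = {12}
(Y ∪ Z) ∩ Y = {1, 2, 3, 4, 5, 7, 12, 13}
X ∩ Z = {2, 3, 4, 8, 10}
((Y ∪ Z) ∩ Y) \ (X ∩ Z) = {1, 5, 7, 12, 13}
Every element of {12} is in {1, 5, 7, 12, 13}, so ((Y △ X) \ (Y △ Z)) ∩ (Y ∪ Z) ⊆ ((Y ∪ Z) ∩ Y) \ (X ∩ Z).

Yes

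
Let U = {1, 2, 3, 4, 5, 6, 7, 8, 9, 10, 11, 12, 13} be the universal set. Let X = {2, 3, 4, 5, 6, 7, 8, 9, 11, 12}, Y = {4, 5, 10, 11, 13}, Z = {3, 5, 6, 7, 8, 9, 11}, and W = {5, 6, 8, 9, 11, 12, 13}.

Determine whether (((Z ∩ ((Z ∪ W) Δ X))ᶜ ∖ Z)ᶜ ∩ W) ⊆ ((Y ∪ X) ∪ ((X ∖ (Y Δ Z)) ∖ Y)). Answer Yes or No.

Yes

Z ∪ W = {3, 5, 6, 7, 8, 9, 11, 12, 13}
(Z ∪ W) Δ X = {2, 4, 13}
Z ∩ ((Z ∪ W) Δ X) = {}
(Z ∩ ((Z ∪ W) Δ X))ᶜ = {1, 2, 3, 4, 5, 6, 7, 8, 9, 10, 11, 12, 13}
(Z ∩ ((Z ∪ W) Δ X))ᶜ ∖ Z = {1, 2, 4, 10, 12, 13}
((Z ∩ ((Z ∪ W) Δ X))ᶜ ∖ Z)ᶜ = {3, 5, 6, 7, 8, 9, 11}
((Z ∩ ((Z ∪ W) Δ X))ᶜ ∖ Z)ᶜ ∩ W = {5, 6, 8, 9, 11}
Y ∪ X = {2, 3, 4, 5, 6, 7, 8, 9, 10, 11, 12, 13}
Y Δ Z = {3, 4, 6, 7, 8, 9, 10, 13}
X ∖ (Y Δ Z) = {2, 5, 11, 12}
(X ∖ (Y Δ Z)) ∖ Y = {2, 12}
(Y ∪ X) ∪ ((X ∖ (Y Δ Z)) ∖ Y) = {2, 3, 4, 5, 6, 7, 8, 9, 10, 11, 12, 13}
Every element of {5, 6, 8, 9, 11} is in {2, 3, 4, 5, 6, 7, 8, 9, 10, 11, 12, 13}, so ((Z ∩ ((Z ∪ W) Δ X))ᶜ ∖ Z)ᶜ ∩ W ⊆ (Y ∪ X) ∪ ((X ∖ (Y Δ Z)) ∖ Y).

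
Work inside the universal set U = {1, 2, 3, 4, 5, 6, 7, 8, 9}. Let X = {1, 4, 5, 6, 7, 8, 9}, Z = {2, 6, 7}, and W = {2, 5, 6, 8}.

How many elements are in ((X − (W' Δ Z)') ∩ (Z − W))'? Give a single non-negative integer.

9

W' = {1, 3, 4, 7, 9}
W' Δ Z = {1, 2, 3, 4, 6, 9}
(W' Δ Z)' = {5, 7, 8}
X − (W' Δ Z)' = {1, 4, 6, 9}
Z − W = {7}
(X − (W' Δ Z)') ∩ (Z − W) = {}
((X − (W' Δ Z)') ∩ (Z − W))' = {1, 2, 3, 4, 5, 6, 7, 8, 9}
|((X − (W' Δ Z)') ∩ (Z − W))'| = 9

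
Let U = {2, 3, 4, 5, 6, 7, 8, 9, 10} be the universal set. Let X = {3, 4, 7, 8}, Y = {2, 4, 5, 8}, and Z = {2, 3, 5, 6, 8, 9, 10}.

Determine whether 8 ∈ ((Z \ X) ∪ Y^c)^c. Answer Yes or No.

Yes

8 ∈ Z and 8 ∈ X, so 8 ∉ Z \ X
8 ∈ Y, so 8 ∉ Y^c
8 ∉ (Z \ X) and 8 ∉ Y^c, so 8 ∉ (Z \ X) ∪ Y^c
8 ∈ ((Z \ X) ∪ Y^c)^c since 8 ∉ ((Z \ X) ∪ Y^c)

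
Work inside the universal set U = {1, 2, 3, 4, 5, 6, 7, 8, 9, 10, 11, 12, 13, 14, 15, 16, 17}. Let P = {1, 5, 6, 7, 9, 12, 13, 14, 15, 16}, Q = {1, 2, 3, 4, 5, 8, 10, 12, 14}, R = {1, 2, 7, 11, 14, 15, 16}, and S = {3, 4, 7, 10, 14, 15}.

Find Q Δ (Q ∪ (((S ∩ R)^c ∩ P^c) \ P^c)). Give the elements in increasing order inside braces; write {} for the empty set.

S ∩ R = {7, 14, 15}
(S ∩ R)^c = {1, 2, 3, 4, 5, 6, 8, 9, 10, 11, 12, 13, 16, 17}
P^c = {2, 3, 4, 8, 10, 11, 17}
(S ∩ R)^c ∩ P^c = {2, 3, 4, 8, 10, 11, 17}
((S ∩ R)^c ∩ P^c) \ P^c = {}
Q ∪ (((S ∩ R)^c ∩ P^c) \ P^c) = {1, 2, 3, 4, 5, 8, 10, 12, 14}
Q Δ (Q ∪ (((S ∩ R)^c ∩ P^c) \ P^c)) = {}

{}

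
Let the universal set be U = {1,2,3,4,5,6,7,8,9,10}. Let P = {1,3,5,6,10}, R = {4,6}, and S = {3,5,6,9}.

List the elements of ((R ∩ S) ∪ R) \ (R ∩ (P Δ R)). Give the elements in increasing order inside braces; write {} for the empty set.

{6}

R ∩ S = {6}
(R ∩ S) ∪ R = {4,6}
P Δ R = {1,3,4,5,10}
R ∩ (P Δ R) = {4}
((R ∩ S) ∪ R) \ (R ∩ (P Δ R)) = {6}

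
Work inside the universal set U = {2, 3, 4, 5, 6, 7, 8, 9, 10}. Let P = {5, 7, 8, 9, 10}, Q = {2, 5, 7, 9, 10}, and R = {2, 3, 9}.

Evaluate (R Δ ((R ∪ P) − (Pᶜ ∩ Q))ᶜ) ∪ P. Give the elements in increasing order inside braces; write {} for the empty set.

{3, 4, 5, 6, 7, 8, 9, 10}

R ∪ P = {2, 3, 5, 7, 8, 9, 10}
Pᶜ = {2, 3, 4, 6}
Pᶜ ∩ Q = {2}
(R ∪ P) − (Pᶜ ∩ Q) = {3, 5, 7, 8, 9, 10}
((R ∪ P) − (Pᶜ ∩ Q))ᶜ = {2, 4, 6}
R Δ ((R ∪ P) − (Pᶜ ∩ Q))ᶜ = {3, 4, 6, 9}
(R Δ ((R ∪ P) − (Pᶜ ∩ Q))ᶜ) ∪ P = {3, 4, 5, 6, 7, 8, 9, 10}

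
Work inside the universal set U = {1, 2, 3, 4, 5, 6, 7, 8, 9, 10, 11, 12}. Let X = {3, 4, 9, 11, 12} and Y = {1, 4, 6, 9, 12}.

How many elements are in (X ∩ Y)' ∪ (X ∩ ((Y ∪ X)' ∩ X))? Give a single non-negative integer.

X ∩ Y = {4, 9, 12}
(X ∩ Y)' = {1, 2, 3, 5, 6, 7, 8, 10, 11}
Y ∪ X = {1, 3, 4, 6, 9, 11, 12}
(Y ∪ X)' = {2, 5, 7, 8, 10}
(Y ∪ X)' ∩ X = {}
X ∩ ((Y ∪ X)' ∩ X) = {}
(X ∩ Y)' ∪ (X ∩ ((Y ∪ X)' ∩ X)) = {1, 2, 3, 5, 6, 7, 8, 10, 11}
|(X ∩ Y)' ∪ (X ∩ ((Y ∪ X)' ∩ X))| = 9

9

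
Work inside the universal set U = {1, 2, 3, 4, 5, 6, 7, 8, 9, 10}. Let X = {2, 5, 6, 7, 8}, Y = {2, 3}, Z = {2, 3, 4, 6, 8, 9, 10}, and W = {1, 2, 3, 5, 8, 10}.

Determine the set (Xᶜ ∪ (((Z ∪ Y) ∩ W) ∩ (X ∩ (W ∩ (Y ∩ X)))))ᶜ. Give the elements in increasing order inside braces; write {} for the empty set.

Xᶜ = {1, 3, 4, 9, 10}
Z ∪ Y = {2, 3, 4, 6, 8, 9, 10}
(Z ∪ Y) ∩ W = {2, 3, 8, 10}
Y ∩ X = {2}
W ∩ (Y ∩ X) = {2}
X ∩ (W ∩ (Y ∩ X)) = {2}
((Z ∪ Y) ∩ W) ∩ (X ∩ (W ∩ (Y ∩ X))) = {2}
Xᶜ ∪ (((Z ∪ Y) ∩ W) ∩ (X ∩ (W ∩ (Y ∩ X)))) = {1, 2, 3, 4, 9, 10}
(Xᶜ ∪ (((Z ∪ Y) ∩ W) ∩ (X ∩ (W ∩ (Y ∩ X)))))ᶜ = {5, 6, 7, 8}

{5, 6, 7, 8}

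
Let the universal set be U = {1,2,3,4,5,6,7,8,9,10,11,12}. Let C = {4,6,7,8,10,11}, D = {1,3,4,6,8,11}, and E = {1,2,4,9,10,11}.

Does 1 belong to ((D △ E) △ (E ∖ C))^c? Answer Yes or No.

No

1 ∈ D and 1 ∈ E, so 1 ∉ D △ E
1 ∈ E and 1 ∉ C, so 1 ∈ E ∖ C
1 ∉ (D △ E) and 1 ∈ (E ∖ C), so 1 ∈ (D △ E) △ (E ∖ C)
1 ∉ ((D △ E) △ (E ∖ C))^c since 1 ∈ ((D △ E) △ (E ∖ C))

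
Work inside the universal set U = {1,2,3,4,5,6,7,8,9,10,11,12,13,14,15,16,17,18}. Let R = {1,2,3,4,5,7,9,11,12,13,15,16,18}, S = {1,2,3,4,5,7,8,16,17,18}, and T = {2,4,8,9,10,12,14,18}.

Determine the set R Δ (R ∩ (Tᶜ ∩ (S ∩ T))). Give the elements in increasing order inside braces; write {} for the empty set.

{1,2,3,4,5,7,9,11,12,13,15,16,18}

Tᶜ = {1,3,5,6,7,11,13,15,16,17}
S ∩ T = {2,4,8,18}
Tᶜ ∩ (S ∩ T) = {}
R ∩ (Tᶜ ∩ (S ∩ T)) = {}
R Δ (R ∩ (Tᶜ ∩ (S ∩ T))) = {1,2,3,4,5,7,9,11,12,13,15,16,18}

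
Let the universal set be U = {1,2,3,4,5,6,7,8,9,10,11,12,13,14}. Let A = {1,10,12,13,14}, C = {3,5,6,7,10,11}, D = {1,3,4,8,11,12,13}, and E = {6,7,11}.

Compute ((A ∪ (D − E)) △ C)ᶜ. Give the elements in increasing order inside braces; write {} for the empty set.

{2,3,9,10}

D − E = {1,3,4,8,12,13}
A ∪ (D − E) = {1,3,4,8,10,12,13,14}
(A ∪ (D − E)) △ C = {1,4,5,6,7,8,11,12,13,14}
((A ∪ (D − E)) △ C)ᶜ = {2,3,9,10}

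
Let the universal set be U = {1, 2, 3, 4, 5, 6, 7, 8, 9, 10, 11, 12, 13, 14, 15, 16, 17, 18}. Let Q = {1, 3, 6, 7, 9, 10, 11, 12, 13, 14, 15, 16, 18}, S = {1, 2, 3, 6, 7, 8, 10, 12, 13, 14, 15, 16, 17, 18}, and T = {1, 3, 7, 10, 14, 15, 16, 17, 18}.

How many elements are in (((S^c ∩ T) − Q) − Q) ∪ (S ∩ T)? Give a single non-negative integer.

9

S^c = {4, 5, 9, 11}
S^c ∩ T = {}
(S^c ∩ T) − Q = {}
((S^c ∩ T) − Q) − Q = {}
S ∩ T = {1, 3, 7, 10, 14, 15, 16, 17, 18}
(((S^c ∩ T) − Q) − Q) ∪ (S ∩ T) = {1, 3, 7, 10, 14, 15, 16, 17, 18}
|(((S^c ∩ T) − Q) − Q) ∪ (S ∩ T)| = 9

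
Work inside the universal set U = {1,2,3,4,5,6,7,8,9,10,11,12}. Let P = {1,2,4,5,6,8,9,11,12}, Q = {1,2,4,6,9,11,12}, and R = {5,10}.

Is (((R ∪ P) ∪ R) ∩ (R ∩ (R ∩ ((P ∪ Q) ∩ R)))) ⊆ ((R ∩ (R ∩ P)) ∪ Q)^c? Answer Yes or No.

No

R ∪ P = {1,2,4,5,6,8,9,10,11,12}
(R ∪ P) ∪ R = {1,2,4,5,6,8,9,10,11,12}
P ∪ Q = {1,2,4,5,6,8,9,11,12}
(P ∪ Q) ∩ R = {5}
R ∩ ((P ∪ Q) ∩ R) = {5}
R ∩ (R ∩ ((P ∪ Q) ∩ R)) = {5}
((R ∪ P) ∪ R) ∩ (R ∩ (R ∩ ((P ∪ Q) ∩ R))) = {5}
R ∩ P = {5}
R ∩ (R ∩ P) = {5}
(R ∩ (R ∩ P)) ∪ Q = {1,2,4,5,6,9,11,12}
((R ∩ (R ∩ P)) ∪ Q)^c = {3,7,8,10}
5 ∈ ((R ∪ P) ∪ R) ∩ (R ∩ (R ∩ ((P ∪ Q) ∩ R))) but 5 ∉ ((R ∩ (R ∩ P)) ∪ Q)^c, so the inclusion fails.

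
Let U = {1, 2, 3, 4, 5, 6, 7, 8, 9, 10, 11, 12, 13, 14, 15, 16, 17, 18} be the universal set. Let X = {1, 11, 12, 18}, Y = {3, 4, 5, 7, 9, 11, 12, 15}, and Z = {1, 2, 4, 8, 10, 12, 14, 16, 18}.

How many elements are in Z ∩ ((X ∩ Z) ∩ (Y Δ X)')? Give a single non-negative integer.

X ∩ Z = {1, 12, 18}
Y Δ X = {1, 3, 4, 5, 7, 9, 15, 18}
(Y Δ X)' = {2, 6, 8, 10, 11, 12, 13, 14, 16, 17}
(X ∩ Z) ∩ (Y Δ X)' = {12}
Z ∩ ((X ∩ Z) ∩ (Y Δ X)') = {12}
|Z ∩ ((X ∩ Z) ∩ (Y Δ X)')| = 1

1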